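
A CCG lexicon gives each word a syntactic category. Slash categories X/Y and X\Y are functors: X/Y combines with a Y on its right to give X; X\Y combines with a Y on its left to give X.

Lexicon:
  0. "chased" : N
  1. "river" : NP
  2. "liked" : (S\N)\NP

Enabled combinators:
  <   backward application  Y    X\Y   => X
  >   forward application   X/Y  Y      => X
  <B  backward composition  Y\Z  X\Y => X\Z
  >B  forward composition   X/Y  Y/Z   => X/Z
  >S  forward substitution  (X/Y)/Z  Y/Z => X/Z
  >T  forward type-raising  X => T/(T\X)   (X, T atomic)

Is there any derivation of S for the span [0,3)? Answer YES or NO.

[0,3] S   >
  [0,1] S/(S\N)   >T
    [0,1] "chased" : N
  [1,3] S\N   <
    [1,2] "river" : NP
    [2,3] "liked" : (S\N)\NP

YES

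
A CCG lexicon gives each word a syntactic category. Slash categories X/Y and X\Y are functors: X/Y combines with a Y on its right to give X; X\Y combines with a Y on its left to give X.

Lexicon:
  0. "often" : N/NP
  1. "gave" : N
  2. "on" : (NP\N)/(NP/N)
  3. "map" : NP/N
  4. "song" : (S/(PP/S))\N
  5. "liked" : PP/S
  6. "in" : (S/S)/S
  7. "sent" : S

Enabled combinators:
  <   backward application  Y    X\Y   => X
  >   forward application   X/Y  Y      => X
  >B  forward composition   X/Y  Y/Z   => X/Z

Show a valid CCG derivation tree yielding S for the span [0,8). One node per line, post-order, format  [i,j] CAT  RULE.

[0,8] S   >
  [0,5] S/(PP/S)   <
    [0,4] N   >
      [0,1] "often" : N/NP
      [1,4] NP   <
        [1,2] "gave" : N
        [2,4] NP\N   >
          [2,3] "on" : (NP\N)/(NP/N)
          [3,4] "map" : NP/N
    [4,5] "song" : (S/(PP/S))\N
  [5,8] PP/S   >B
    [5,6] "liked" : PP/S
    [6,8] S/S   >
      [6,7] "in" : (S/S)/S
      [7,8] "sent" : S

[0,1] N/NP  lex  "often"
[1,2] N  lex  "gave"
[2,3] (NP\N)/(NP/N)  lex  "on"
[3,4] NP/N  lex  "map"
[2,4] NP\N  >  k=3
[1,4] NP  <  k=2
[0,4] N  >  k=1
[4,5] (S/(PP/S))\N  lex  "song"
[0,5] S/(PP/S)  <  k=4
[5,6] PP/S  lex  "liked"
[6,7] (S/S)/S  lex  "in"
[7,8] S  lex  "sent"
[6,8] S/S  >  k=7
[5,8] PP/S  >B  k=6
[0,8] S  >  k=5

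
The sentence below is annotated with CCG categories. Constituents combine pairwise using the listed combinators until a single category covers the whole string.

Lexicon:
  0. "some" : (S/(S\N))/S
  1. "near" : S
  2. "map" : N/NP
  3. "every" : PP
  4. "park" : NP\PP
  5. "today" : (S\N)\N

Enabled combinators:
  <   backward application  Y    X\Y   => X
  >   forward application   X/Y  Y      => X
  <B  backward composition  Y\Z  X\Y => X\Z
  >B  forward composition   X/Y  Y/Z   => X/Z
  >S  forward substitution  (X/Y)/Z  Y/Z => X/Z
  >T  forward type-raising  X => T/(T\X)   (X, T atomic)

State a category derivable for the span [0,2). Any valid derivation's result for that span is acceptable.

S/(S\N)

[0,6] S   >
  [0,2] S/(S\N)   >
    [0,1] "some" : (S/(S\N))/S
    [1,2] "near" : S
  [2,6] S\N   <
    [2,5] N   >
      [2,3] "map" : N/NP
      [3,5] NP   >
        [3,4] NP/(NP\PP)   >T
          [3,4] "every" : PP
        [4,5] "park" : NP\PP
    [5,6] "today" : (S\N)\N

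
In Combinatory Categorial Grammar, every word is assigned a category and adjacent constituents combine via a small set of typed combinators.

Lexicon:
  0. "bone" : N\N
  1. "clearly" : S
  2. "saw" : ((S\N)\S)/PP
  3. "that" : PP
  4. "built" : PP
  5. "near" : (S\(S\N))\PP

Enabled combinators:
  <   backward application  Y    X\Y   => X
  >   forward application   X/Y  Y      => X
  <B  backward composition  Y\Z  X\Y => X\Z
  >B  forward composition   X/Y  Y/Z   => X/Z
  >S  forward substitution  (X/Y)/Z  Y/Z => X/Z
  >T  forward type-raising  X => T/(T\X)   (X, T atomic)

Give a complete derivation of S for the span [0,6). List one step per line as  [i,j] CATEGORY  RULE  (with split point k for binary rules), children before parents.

[0,1] N\N  lex  "bone"
[1,2] S  lex  "clearly"
[2,3] ((S\N)\S)/PP  lex  "saw"
[3,4] PP  lex  "that"
[2,4] (S\N)\S  >  k=3
[1,4] S\N  <  k=2
[0,4] S\N  <B  k=1
[4,5] PP  lex  "built"
[5,6] (S\(S\N))\PP  lex  "near"
[4,6] S\(S\N)  <  k=5
[0,6] S  <  k=4

[0,6] S   <
  [0,4] S\N   <B
    [0,1] "bone" : N\N
    [1,4] S\N   <
      [1,2] "clearly" : S
      [2,4] (S\N)\S   >
        [2,3] "saw" : ((S\N)\S)/PP
        [3,4] "that" : PP
  [4,6] S\(S\N)   <
    [4,5] "built" : PP
    [5,6] "near" : (S\(S\N))\PP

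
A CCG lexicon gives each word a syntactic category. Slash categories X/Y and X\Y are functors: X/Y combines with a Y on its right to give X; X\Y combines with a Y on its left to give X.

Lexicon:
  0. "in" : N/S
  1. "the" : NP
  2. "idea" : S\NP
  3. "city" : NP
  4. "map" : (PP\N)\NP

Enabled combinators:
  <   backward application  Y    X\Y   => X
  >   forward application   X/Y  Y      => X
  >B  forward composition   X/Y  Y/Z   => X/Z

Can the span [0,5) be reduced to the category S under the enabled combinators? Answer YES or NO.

NO

N/S NP S\NP NP (PP\N)\NP
CKY chart[0,5] = {PP}; S ∉ chart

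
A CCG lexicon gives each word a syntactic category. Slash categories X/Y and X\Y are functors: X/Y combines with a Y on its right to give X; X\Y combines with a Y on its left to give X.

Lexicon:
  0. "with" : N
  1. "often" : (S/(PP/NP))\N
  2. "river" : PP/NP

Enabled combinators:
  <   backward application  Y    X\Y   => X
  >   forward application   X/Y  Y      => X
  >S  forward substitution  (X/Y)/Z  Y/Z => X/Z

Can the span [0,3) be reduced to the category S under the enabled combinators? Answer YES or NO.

YES

[0,3] S   >
  [0,2] S/(PP/NP)   <
    [0,1] "with" : N
    [1,2] "often" : (S/(PP/NP))\N
  [2,3] "river" : PP/NP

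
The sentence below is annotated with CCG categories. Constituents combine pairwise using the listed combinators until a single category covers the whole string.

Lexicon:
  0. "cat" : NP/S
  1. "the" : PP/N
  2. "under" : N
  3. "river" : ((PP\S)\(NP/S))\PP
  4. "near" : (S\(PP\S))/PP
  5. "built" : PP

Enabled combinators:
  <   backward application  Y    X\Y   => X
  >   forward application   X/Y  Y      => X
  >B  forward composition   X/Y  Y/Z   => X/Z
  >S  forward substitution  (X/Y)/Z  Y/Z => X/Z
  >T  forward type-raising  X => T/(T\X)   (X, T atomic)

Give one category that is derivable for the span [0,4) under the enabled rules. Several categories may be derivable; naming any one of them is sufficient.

[0,6] S   <
  [0,4] PP\S   <
    [0,1] "cat" : NP/S
    [1,4] (PP\S)\(NP/S)   <
      [1,3] PP   >
        [1,2] "the" : PP/N
        [2,3] "under" : N
      [3,4] "river" : ((PP\S)\(NP/S))\PP
  [4,6] S\(PP\S)   >
    [4,5] "near" : (S\(PP\S))/PP
    [5,6] "built" : PP

PP\S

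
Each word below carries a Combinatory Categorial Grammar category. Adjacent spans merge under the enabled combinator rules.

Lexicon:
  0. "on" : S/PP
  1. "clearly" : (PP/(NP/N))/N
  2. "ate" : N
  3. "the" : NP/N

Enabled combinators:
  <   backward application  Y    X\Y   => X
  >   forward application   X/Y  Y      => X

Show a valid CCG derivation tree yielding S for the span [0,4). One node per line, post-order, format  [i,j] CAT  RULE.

[0,4] S   >
  [0,1] "on" : S/PP
  [1,4] PP   >
    [1,3] PP/(NP/N)   >
      [1,2] "clearly" : (PP/(NP/N))/N
      [2,3] "ate" : N
    [3,4] "the" : NP/N

[0,1] S/PP  lex  "on"
[1,2] (PP/(NP/N))/N  lex  "clearly"
[2,3] N  lex  "ate"
[1,3] PP/(NP/N)  >  k=2
[3,4] NP/N  lex  "the"
[1,4] PP  >  k=3
[0,4] S  >  k=1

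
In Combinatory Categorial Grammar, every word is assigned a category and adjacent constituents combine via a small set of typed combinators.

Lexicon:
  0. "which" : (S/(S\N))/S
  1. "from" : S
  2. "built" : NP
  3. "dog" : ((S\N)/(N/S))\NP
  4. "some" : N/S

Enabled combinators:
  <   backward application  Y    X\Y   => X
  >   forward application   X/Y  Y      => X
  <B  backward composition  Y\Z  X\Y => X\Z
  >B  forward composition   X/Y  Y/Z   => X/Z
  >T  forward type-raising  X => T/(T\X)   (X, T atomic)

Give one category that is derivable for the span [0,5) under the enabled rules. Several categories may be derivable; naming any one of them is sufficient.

S

[0,5] S   >
  [0,2] S/(S\N)   >
    [0,1] "which" : (S/(S\N))/S
    [1,2] "from" : S
  [2,5] S\N   >
    [2,4] (S\N)/(N/S)   <
      [2,3] "built" : NP
      [3,4] "dog" : ((S\N)/(N/S))\NP
    [4,5] "some" : N/S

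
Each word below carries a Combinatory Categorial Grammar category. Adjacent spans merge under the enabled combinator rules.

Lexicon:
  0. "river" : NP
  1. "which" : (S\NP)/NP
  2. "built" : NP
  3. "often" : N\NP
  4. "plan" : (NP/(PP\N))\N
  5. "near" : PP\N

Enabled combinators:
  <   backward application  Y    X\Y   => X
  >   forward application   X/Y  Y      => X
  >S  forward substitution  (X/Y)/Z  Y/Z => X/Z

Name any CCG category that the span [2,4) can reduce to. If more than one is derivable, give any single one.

N

[0,6] S   <
  [0,1] "river" : NP
  [1,6] S\NP   >
    [1,2] "which" : (S\NP)/NP
    [2,6] NP   >
      [2,5] NP/(PP\N)   <
        [2,4] N   <
          [2,3] "built" : NP
          [3,4] "often" : N\NP
        [4,5] "plan" : (NP/(PP\N))\N
      [5,6] "near" : PP\N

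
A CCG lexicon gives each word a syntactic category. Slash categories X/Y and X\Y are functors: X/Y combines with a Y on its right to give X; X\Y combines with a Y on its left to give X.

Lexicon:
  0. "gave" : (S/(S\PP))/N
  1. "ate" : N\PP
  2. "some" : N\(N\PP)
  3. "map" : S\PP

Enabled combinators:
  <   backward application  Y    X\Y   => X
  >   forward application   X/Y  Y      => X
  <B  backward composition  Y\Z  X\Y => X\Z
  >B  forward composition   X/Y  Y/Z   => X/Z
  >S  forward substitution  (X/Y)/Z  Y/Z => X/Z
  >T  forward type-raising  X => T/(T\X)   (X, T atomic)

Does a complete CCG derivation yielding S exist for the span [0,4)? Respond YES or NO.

YES

[0,4] S   >
  [0,3] S/(S\PP)   >
    [0,1] "gave" : (S/(S\PP))/N
    [1,3] N   <
      [1,2] "ate" : N\PP
      [2,3] "some" : N\(N\PP)
  [3,4] "map" : S\PP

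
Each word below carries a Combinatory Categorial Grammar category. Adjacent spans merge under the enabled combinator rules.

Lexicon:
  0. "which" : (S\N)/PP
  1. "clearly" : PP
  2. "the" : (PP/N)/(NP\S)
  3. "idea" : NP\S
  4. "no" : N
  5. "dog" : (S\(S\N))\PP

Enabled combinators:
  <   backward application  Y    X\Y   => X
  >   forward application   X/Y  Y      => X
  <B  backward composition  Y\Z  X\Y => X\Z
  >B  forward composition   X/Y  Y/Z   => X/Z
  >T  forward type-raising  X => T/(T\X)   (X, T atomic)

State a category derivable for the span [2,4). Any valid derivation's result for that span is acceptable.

PP/N

[0,6] S   <
  [0,2] S\N   >
    [0,1] "which" : (S\N)/PP
    [1,2] "clearly" : PP
  [2,6] S\(S\N)   <
    [2,5] PP   >
      [2,4] PP/N   >
        [2,3] "the" : (PP/N)/(NP\S)
        [3,4] "idea" : NP\S
      [4,5] "no" : N
    [5,6] "dog" : (S\(S\N))\PP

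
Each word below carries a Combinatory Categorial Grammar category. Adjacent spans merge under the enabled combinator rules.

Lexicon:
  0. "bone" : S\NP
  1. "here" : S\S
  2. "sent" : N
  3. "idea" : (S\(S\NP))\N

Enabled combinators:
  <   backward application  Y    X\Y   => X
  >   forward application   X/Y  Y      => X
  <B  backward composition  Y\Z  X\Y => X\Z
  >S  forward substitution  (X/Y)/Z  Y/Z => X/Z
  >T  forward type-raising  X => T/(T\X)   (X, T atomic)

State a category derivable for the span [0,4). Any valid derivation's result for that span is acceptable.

[0,4] S   <
  [0,2] S\NP   <B
    [0,1] "bone" : S\NP
    [1,2] "here" : S\S
  [2,4] S\(S\NP)   <
    [2,3] "sent" : N
    [3,4] "idea" : (S\(S\NP))\N

S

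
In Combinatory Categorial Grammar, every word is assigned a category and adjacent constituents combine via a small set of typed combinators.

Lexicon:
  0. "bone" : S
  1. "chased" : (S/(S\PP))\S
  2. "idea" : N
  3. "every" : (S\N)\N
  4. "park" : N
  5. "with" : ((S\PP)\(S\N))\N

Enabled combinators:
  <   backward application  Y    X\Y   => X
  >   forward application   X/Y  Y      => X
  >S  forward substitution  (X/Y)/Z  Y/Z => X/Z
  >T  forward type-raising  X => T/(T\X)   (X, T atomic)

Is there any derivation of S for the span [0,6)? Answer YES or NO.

[0,6] S   >
  [0,2] S/(S\PP)   <
    [0,1] "bone" : S
    [1,2] "chased" : (S/(S\PP))\S
  [2,6] S\PP   <
    [2,4] S\N   <
      [2,3] "idea" : N
      [3,4] "every" : (S\N)\N
    [4,6] (S\PP)\(S\N)   <
      [4,5] "park" : N
      [5,6] "with" : ((S\PP)\(S\N))\N

YES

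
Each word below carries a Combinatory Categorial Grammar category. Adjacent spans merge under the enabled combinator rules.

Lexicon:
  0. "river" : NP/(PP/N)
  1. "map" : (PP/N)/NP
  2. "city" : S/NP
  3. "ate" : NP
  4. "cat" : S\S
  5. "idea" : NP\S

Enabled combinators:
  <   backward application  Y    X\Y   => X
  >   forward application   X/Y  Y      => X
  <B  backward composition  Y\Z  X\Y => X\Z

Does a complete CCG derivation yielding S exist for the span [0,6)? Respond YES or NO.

NP/(PP/N) (PP/N)/NP S/NP NP S\S NP\S
CKY chart[0,6] = {NP}; S ∉ chart

NO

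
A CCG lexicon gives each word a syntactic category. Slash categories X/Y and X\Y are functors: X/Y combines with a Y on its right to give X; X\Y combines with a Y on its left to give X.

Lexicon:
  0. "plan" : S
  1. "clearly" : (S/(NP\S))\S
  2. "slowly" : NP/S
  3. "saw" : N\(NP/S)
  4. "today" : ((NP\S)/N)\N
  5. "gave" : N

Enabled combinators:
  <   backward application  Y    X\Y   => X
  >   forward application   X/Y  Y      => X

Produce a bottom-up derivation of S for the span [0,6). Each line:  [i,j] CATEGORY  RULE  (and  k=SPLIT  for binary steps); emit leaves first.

[0,6] S   >
  [0,2] S/(NP\S)   <
    [0,1] "plan" : S
    [1,2] "clearly" : (S/(NP\S))\S
  [2,6] NP\S   >
    [2,5] (NP\S)/N   <
      [2,4] N   <
        [2,3] "slowly" : NP/S
        [3,4] "saw" : N\(NP/S)
      [4,5] "today" : ((NP\S)/N)\N
    [5,6] "gave" : N

[0,1] S  lex  "plan"
[1,2] (S/(NP\S))\S  lex  "clearly"
[0,2] S/(NP\S)  <  k=1
[2,3] NP/S  lex  "slowly"
[3,4] N\(NP/S)  lex  "saw"
[2,4] N  <  k=3
[4,5] ((NP\S)/N)\N  lex  "today"
[2,5] (NP\S)/N  <  k=4
[5,6] N  lex  "gave"
[2,6] NP\S  >  k=5
[0,6] S  >  k=2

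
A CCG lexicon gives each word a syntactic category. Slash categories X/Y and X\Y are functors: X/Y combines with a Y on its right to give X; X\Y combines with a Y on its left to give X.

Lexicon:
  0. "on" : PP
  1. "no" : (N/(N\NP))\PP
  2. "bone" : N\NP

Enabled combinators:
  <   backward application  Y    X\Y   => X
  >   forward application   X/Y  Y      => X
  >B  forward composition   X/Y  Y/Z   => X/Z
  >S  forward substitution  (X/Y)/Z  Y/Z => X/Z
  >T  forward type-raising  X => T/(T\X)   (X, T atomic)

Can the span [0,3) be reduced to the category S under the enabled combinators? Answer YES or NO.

PP (N/(N\NP))\PP N\NP
CKY chart[0,3] = {N, N/(N\N), NP/(NP\N), PP/(PP\N), S/(S\N)}; S ∉ chart

NO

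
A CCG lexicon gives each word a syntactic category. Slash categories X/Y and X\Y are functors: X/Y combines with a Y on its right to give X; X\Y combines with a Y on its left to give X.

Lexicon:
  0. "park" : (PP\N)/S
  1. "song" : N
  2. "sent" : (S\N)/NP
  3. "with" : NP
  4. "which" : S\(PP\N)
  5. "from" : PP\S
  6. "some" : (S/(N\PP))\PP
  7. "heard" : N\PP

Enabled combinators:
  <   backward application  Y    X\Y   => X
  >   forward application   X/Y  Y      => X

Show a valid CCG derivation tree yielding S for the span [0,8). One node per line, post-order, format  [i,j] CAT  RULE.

[0,8] S   >
  [0,7] S/(N\PP)   <
    [0,6] PP   <
      [0,5] S   <
        [0,4] PP\N   >
          [0,1] "park" : (PP\N)/S
          [1,4] S   <
            [1,2] "song" : N
            [2,4] S\N   >
              [2,3] "sent" : (S\N)/NP
              [3,4] "with" : NP
        [4,5] "which" : S\(PP\N)
      [5,6] "from" : PP\S
    [6,7] "some" : (S/(N\PP))\PP
  [7,8] "heard" : N\PP

[0,1] (PP\N)/S  lex  "park"
[1,2] N  lex  "song"
[2,3] (S\N)/NP  lex  "sent"
[3,4] NP  lex  "with"
[2,4] S\N  >  k=3
[1,4] S  <  k=2
[0,4] PP\N  >  k=1
[4,5] S\(PP\N)  lex  "which"
[0,5] S  <  k=4
[5,6] PP\S  lex  "from"
[0,6] PP  <  k=5
[6,7] (S/(N\PP))\PP  lex  "some"
[0,7] S/(N\PP)  <  k=6
[7,8] N\PP  lex  "heard"
[0,8] S  >  k=7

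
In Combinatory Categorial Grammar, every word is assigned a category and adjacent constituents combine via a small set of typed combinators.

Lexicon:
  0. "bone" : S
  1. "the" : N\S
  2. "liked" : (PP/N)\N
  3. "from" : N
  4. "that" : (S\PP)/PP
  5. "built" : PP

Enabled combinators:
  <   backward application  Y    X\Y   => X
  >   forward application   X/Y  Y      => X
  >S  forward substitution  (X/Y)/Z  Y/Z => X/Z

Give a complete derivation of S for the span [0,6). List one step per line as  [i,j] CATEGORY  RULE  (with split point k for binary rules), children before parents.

[0,1] S  lex  "bone"
[1,2] N\S  lex  "the"
[0,2] N  <  k=1
[2,3] (PP/N)\N  lex  "liked"
[0,3] PP/N  <  k=2
[3,4] N  lex  "from"
[0,4] PP  >  k=3
[4,5] (S\PP)/PP  lex  "that"
[5,6] PP  lex  "built"
[4,6] S\PP  >  k=5
[0,6] S  <  k=4

[0,6] S   <
  [0,4] PP   >
    [0,3] PP/N   <
      [0,2] N   <
        [0,1] "bone" : S
        [1,2] "the" : N\S
      [2,3] "liked" : (PP/N)\N
    [3,4] "from" : N
  [4,6] S\PP   >
    [4,5] "that" : (S\PP)/PP
    [5,6] "built" : PP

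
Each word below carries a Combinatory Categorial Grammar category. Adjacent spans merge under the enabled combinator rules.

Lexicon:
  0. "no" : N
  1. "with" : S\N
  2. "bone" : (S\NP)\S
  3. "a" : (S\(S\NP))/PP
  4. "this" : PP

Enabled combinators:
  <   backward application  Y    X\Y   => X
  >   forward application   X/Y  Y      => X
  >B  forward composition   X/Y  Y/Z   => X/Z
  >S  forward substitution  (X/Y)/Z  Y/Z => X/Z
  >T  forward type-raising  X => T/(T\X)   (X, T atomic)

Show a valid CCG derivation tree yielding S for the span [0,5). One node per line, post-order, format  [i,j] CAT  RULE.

[0,5] S   <
  [0,3] S\NP   <
    [0,2] S   <
      [0,1] "no" : N
      [1,2] "with" : S\N
    [2,3] "bone" : (S\NP)\S
  [3,5] S\(S\NP)   >
    [3,4] "a" : (S\(S\NP))/PP
    [4,5] "this" : PP

[0,1] N  lex  "no"
[1,2] S\N  lex  "with"
[0,2] S  <  k=1
[2,3] (S\NP)\S  lex  "bone"
[0,3] S\NP  <  k=2
[3,4] (S\(S\NP))/PP  lex  "a"
[4,5] PP  lex  "this"
[3,5] S\(S\NP)  >  k=4
[0,5] S  <  k=3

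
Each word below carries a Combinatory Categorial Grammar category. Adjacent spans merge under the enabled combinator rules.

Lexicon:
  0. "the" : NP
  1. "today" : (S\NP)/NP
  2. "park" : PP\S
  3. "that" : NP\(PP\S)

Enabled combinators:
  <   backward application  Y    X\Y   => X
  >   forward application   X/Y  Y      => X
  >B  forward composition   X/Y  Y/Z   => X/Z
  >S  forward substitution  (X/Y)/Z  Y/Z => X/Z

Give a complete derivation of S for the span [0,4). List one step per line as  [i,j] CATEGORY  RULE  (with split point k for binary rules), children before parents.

[0,1] NP  lex  "the"
[1,2] (S\NP)/NP  lex  "today"
[2,3] PP\S  lex  "park"
[3,4] NP\(PP\S)  lex  "that"
[2,4] NP  <  k=3
[1,4] S\NP  >  k=2
[0,4] S  <  k=1

[0,4] S   <
  [0,1] "the" : NP
  [1,4] S\NP   >
    [1,2] "today" : (S\NP)/NP
    [2,4] NP   <
      [2,3] "park" : PP\S
      [3,4] "that" : NP\(PP\S)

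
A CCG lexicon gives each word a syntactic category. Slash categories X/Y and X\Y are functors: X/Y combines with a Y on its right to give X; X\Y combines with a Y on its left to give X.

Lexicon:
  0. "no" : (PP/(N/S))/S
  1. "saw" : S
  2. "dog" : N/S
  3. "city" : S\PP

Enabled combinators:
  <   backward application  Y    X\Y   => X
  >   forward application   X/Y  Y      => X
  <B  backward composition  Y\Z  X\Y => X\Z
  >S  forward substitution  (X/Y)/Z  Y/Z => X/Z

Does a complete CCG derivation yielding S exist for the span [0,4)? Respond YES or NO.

YES

[0,4] S   <
  [0,3] PP   >
    [0,2] PP/(N/S)   >
      [0,1] "no" : (PP/(N/S))/S
      [1,2] "saw" : S
    [2,3] "dog" : N/S
  [3,4] "city" : S\PP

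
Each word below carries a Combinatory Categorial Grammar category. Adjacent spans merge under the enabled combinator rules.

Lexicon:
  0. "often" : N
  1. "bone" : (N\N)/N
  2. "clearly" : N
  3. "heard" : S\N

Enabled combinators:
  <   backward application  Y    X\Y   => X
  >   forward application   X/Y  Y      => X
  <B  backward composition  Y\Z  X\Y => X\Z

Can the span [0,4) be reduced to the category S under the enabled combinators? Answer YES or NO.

YES

[0,4] S   <
  [0,1] "often" : N
  [1,4] S\N   <B
    [1,3] N\N   >
      [1,2] "bone" : (N\N)/N
      [2,3] "clearly" : N
    [3,4] "heard" : S\N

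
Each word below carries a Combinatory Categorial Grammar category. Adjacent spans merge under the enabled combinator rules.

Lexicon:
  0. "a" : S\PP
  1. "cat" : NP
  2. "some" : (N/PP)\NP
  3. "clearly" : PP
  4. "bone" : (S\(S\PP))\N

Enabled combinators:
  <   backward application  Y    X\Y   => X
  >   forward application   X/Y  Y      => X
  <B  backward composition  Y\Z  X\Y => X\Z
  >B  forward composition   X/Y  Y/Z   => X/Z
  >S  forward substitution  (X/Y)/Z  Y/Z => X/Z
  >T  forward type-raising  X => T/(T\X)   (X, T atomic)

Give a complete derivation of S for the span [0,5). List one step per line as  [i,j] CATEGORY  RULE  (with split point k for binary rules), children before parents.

[0,5] S   <
  [0,1] "a" : S\PP
  [1,5] S\(S\PP)   <
    [1,4] N   >
      [1,3] N/PP   <
        [1,2] "cat" : NP
        [2,3] "some" : (N/PP)\NP
      [3,4] "clearly" : PP
    [4,5] "bone" : (S\(S\PP))\N

[0,1] S\PP  lex  "a"
[1,2] NP  lex  "cat"
[2,3] (N/PP)\NP  lex  "some"
[1,3] N/PP  <  k=2
[3,4] PP  lex  "clearly"
[1,4] N  >  k=3
[4,5] (S\(S\PP))\N  lex  "bone"
[1,5] S\(S\PP)  <  k=4
[0,5] S  <  k=1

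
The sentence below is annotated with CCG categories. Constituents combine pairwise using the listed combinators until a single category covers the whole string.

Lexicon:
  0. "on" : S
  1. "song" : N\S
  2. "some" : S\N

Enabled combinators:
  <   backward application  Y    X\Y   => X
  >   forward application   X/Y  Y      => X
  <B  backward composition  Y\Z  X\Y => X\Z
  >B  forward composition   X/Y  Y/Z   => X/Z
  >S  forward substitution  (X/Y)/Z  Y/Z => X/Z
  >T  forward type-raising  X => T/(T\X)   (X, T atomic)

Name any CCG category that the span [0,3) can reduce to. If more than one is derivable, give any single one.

S

[0,3] S   <
  [0,2] N   >
    [0,1] N/(N\S)   >T
      [0,1] "on" : S
    [1,2] "song" : N\S
  [2,3] "some" : S\N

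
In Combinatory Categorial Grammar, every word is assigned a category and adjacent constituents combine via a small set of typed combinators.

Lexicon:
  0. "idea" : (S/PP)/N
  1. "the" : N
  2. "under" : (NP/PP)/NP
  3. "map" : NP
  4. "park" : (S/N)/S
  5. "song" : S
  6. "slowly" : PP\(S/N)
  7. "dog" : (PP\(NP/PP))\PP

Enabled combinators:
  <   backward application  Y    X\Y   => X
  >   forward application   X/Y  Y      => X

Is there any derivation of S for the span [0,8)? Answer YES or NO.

[0,8] S   >
  [0,2] S/PP   >
    [0,1] "idea" : (S/PP)/N
    [1,2] "the" : N
  [2,8] PP   <
    [2,4] NP/PP   >
      [2,3] "under" : (NP/PP)/NP
      [3,4] "map" : NP
    [4,8] PP\(NP/PP)   <
      [4,7] PP   <
        [4,6] S/N   >
          [4,5] "park" : (S/N)/S
          [5,6] "song" : S
        [6,7] "slowly" : PP\(S/N)
      [7,8] "dog" : (PP\(NP/PP))\PP

YES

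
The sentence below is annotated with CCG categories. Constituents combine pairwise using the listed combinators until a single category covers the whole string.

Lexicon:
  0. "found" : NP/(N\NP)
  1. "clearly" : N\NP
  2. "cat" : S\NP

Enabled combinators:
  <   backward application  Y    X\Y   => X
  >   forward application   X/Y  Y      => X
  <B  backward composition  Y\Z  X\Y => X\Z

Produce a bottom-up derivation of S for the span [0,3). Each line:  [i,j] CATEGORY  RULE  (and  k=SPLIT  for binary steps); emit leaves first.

[0,1] NP/(N\NP)  lex  "found"
[1,2] N\NP  lex  "clearly"
[0,2] NP  >  k=1
[2,3] S\NP  lex  "cat"
[0,3] S  <  k=2

[0,3] S   <
  [0,2] NP   >
    [0,1] "found" : NP/(N\NP)
    [1,2] "clearly" : N\NP
  [2,3] "cat" : S\NP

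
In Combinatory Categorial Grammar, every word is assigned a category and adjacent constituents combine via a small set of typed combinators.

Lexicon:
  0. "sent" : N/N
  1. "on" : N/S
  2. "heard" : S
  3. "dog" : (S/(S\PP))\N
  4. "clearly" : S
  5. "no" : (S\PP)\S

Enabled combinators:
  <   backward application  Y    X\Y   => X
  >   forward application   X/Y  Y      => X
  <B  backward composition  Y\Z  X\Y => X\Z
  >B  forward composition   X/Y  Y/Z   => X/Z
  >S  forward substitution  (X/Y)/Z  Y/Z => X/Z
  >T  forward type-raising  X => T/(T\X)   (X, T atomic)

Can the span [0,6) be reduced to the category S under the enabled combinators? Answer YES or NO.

[0,6] S   >
  [0,4] S/(S\PP)   <
    [0,3] N   >
      [0,2] N/S   >B
        [0,1] "sent" : N/N
        [1,2] "on" : N/S
      [2,3] "heard" : S
    [3,4] "dog" : (S/(S\PP))\N
  [4,6] S\PP   <
    [4,5] "clearly" : S
    [5,6] "no" : (S\PP)\S

YES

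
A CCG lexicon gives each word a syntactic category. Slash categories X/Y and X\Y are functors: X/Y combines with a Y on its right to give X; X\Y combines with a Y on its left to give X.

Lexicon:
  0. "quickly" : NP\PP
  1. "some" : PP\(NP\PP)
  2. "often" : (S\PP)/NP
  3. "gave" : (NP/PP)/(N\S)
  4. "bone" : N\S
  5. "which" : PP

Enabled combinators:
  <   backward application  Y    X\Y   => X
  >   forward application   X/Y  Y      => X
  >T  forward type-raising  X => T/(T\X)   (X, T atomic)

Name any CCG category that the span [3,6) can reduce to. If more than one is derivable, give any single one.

[0,6] S   <
  [0,2] PP   <
    [0,1] "quickly" : NP\PP
    [1,2] "some" : PP\(NP\PP)
  [2,6] S\PP   >
    [2,3] "often" : (S\PP)/NP
    [3,6] NP   >
      [3,5] NP/PP   >
        [3,4] "gave" : (NP/PP)/(N\S)
        [4,5] "bone" : N\S
      [5,6] "which" : PP

NP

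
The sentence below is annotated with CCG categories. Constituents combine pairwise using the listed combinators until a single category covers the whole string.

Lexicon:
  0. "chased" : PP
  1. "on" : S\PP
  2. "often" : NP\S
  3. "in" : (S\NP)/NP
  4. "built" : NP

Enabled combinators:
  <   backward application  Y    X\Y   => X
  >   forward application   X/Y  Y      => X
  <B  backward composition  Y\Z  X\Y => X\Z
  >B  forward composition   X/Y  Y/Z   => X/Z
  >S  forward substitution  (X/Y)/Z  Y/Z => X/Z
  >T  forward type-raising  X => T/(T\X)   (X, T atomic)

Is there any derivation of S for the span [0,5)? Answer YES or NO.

[0,5] S   >
  [0,1] S/(S\PP)   >T
    [0,1] "chased" : PP
  [1,5] S\PP   <B
    [1,3] NP\PP   <B
      [1,2] "on" : S\PP
      [2,3] "often" : NP\S
    [3,5] S\NP   >
      [3,4] "in" : (S\NP)/NP
      [4,5] "built" : NP

YES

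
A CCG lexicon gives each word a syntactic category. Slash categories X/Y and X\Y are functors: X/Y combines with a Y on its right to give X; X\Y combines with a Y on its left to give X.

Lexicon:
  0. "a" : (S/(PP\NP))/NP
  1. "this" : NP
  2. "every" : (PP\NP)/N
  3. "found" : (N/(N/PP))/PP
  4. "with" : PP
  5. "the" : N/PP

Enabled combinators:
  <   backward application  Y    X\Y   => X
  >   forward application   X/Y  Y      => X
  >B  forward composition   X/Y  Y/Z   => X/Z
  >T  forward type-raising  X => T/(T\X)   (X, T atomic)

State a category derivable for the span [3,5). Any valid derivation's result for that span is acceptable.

N/(N/PP)

[0,6] S   >
  [0,2] S/(PP\NP)   >
    [0,1] "a" : (S/(PP\NP))/NP
    [1,2] "this" : NP
  [2,6] PP\NP   >
    [2,3] "every" : (PP\NP)/N
    [3,6] N   >
      [3,5] N/(N/PP)   >
        [3,4] "found" : (N/(N/PP))/PP
        [4,5] "with" : PP
      [5,6] "the" : N/PP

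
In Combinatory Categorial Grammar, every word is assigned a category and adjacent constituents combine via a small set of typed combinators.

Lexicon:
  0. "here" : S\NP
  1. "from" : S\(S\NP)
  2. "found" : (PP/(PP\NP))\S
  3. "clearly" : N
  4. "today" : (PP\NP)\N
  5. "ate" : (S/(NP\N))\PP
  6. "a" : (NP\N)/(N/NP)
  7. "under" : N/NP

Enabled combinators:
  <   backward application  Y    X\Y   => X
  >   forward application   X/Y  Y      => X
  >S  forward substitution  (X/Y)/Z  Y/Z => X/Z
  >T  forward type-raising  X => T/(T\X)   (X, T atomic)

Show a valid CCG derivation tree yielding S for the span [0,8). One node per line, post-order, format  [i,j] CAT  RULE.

[0,8] S   >
  [0,6] S/(NP\N)   <
    [0,5] PP   >
      [0,3] PP/(PP\NP)   <
        [0,2] S   <
          [0,1] "here" : S\NP
          [1,2] "from" : S\(S\NP)
        [2,3] "found" : (PP/(PP\NP))\S
      [3,5] PP\NP   <
        [3,4] "clearly" : N
        [4,5] "today" : (PP\NP)\N
    [5,6] "ate" : (S/(NP\N))\PP
  [6,8] NP\N   >
    [6,7] "a" : (NP\N)/(N/NP)
    [7,8] "under" : N/NP

[0,1] S\NP  lex  "here"
[1,2] S\(S\NP)  lex  "from"
[0,2] S  <  k=1
[2,3] (PP/(PP\NP))\S  lex  "found"
[0,3] PP/(PP\NP)  <  k=2
[3,4] N  lex  "clearly"
[4,5] (PP\NP)\N  lex  "today"
[3,5] PP\NP  <  k=4
[0,5] PP  >  k=3
[5,6] (S/(NP\N))\PP  lex  "ate"
[0,6] S/(NP\N)  <  k=5
[6,7] (NP\N)/(N/NP)  lex  "a"
[7,8] N/NP  lex  "under"
[6,8] NP\N  >  k=7
[0,8] S  >  k=6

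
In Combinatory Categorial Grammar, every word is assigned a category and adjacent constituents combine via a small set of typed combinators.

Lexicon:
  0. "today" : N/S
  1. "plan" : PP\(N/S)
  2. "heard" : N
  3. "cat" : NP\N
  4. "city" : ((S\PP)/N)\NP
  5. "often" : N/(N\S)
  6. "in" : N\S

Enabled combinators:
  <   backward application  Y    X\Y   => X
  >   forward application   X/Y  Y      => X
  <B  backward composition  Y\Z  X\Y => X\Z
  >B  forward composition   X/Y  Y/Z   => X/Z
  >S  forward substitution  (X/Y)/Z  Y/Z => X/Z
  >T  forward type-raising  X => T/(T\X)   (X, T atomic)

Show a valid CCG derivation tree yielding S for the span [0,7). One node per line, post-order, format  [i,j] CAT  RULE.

[0,7] S   <
  [0,2] PP   <
    [0,1] "today" : N/S
    [1,2] "plan" : PP\(N/S)
  [2,7] S\PP   >
    [2,5] (S\PP)/N   <
      [2,4] NP   <
        [2,3] "heard" : N
        [3,4] "cat" : NP\N
      [4,5] "city" : ((S\PP)/N)\NP
    [5,7] N   >
      [5,6] "often" : N/(N\S)
      [6,7] "in" : N\S

[0,1] N/S  lex  "today"
[1,2] PP\(N/S)  lex  "plan"
[0,2] PP  <  k=1
[2,3] N  lex  "heard"
[3,4] NP\N  lex  "cat"
[2,4] NP  <  k=3
[4,5] ((S\PP)/N)\NP  lex  "city"
[2,5] (S\PP)/N  <  k=4
[5,6] N/(N\S)  lex  "often"
[6,7] N\S  lex  "in"
[5,7] N  >  k=6
[2,7] S\PP  >  k=5
[0,7] S  <  k=2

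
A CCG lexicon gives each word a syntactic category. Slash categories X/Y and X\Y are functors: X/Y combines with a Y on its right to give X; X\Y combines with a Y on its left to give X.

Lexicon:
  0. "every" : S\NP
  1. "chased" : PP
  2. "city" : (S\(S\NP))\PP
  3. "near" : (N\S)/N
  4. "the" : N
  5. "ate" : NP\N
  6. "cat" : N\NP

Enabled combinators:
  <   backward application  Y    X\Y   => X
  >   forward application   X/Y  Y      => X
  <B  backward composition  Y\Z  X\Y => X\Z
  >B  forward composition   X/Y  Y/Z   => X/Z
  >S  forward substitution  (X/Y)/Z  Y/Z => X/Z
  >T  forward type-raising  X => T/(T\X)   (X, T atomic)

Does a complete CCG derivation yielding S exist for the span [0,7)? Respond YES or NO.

S\NP PP (S\(S\NP))\PP (N\S)/N N NP\N N\NP
CKY chart[0,7] = {N, N/(N\N), NP/(NP\N), PP/(PP\N), S/(S\N)}; S ∉ chart

NO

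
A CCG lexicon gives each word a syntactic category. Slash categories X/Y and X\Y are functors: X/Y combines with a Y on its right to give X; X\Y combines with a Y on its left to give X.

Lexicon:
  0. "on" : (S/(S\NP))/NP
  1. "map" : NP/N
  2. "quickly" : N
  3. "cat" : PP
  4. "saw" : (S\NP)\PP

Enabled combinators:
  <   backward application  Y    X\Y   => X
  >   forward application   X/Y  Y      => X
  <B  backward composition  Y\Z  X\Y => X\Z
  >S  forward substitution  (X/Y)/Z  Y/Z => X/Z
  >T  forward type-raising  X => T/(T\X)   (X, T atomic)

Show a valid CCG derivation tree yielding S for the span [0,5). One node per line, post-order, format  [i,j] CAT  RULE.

[0,1] (S/(S\NP))/NP  lex  "on"
[1,2] NP/N  lex  "map"
[2,3] N  lex  "quickly"
[1,3] NP  >  k=2
[0,3] S/(S\NP)  >  k=1
[3,4] PP  lex  "cat"
[4,5] (S\NP)\PP  lex  "saw"
[3,5] S\NP  <  k=4
[0,5] S  >  k=3

[0,5] S   >
  [0,3] S/(S\NP)   >
    [0,1] "on" : (S/(S\NP))/NP
    [1,3] NP   >
      [1,2] "map" : NP/N
      [2,3] "quickly" : N
  [3,5] S\NP   <
    [3,4] "cat" : PP
    [4,5] "saw" : (S\NP)\PP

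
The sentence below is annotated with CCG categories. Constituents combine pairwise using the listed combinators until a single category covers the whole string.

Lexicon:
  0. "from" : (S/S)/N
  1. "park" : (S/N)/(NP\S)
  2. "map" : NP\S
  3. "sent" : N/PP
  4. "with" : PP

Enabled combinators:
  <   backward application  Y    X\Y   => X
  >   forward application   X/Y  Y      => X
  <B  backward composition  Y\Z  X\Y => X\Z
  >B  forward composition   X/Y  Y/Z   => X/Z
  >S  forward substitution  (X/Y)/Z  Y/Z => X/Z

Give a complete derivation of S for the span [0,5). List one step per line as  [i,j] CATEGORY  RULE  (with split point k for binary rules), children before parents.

[0,5] S   >
  [0,3] S/N   >S
    [0,1] "from" : (S/S)/N
    [1,3] S/N   >
      [1,2] "park" : (S/N)/(NP\S)
      [2,3] "map" : NP\S
  [3,5] N   >
    [3,4] "sent" : N/PP
    [4,5] "with" : PP

[0,1] (S/S)/N  lex  "from"
[1,2] (S/N)/(NP\S)  lex  "park"
[2,3] NP\S  lex  "map"
[1,3] S/N  >  k=2
[0,3] S/N  >S  k=1
[3,4] N/PP  lex  "sent"
[4,5] PP  lex  "with"
[3,5] N  >  k=4
[0,5] S  >  k=3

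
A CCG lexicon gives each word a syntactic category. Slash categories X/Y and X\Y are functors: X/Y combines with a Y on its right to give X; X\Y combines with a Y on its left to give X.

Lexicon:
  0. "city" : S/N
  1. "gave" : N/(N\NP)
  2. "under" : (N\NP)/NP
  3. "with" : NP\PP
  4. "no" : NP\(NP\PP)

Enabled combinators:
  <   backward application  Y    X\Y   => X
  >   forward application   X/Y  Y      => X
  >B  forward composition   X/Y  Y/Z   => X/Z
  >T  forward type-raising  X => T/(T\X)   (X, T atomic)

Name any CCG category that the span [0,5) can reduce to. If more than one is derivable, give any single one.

[0,5] S   >
  [0,1] "city" : S/N
  [1,5] N   >
    [1,2] "gave" : N/(N\NP)
    [2,5] N\NP   >
      [2,3] "under" : (N\NP)/NP
      [3,5] NP   <
        [3,4] "with" : NP\PP
        [4,5] "no" : NP\(NP\PP)

S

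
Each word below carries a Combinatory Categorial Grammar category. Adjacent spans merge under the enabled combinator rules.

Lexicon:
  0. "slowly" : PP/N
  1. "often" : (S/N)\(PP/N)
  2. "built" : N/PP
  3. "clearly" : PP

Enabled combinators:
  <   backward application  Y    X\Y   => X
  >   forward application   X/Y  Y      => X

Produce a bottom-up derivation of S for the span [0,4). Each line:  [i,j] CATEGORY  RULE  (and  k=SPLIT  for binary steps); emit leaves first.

[0,1] PP/N  lex  "slowly"
[1,2] (S/N)\(PP/N)  lex  "often"
[0,2] S/N  <  k=1
[2,3] N/PP  lex  "built"
[3,4] PP  lex  "clearly"
[2,4] N  >  k=3
[0,4] S  >  k=2

[0,4] S   >
  [0,2] S/N   <
    [0,1] "slowly" : PP/N
    [1,2] "often" : (S/N)\(PP/N)
  [2,4] N   >
    [2,3] "built" : N/PP
    [3,4] "clearly" : PP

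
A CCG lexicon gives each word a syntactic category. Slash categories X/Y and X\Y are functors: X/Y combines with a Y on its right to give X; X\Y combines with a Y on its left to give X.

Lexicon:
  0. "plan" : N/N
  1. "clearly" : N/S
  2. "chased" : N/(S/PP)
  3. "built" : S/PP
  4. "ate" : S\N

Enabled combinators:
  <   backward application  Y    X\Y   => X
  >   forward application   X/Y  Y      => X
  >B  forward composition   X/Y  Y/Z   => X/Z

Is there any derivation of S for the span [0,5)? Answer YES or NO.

NO

N/N N/S N/(S/PP) S/PP S\N
CKY chart[0,5] = {N}; S ∉ chart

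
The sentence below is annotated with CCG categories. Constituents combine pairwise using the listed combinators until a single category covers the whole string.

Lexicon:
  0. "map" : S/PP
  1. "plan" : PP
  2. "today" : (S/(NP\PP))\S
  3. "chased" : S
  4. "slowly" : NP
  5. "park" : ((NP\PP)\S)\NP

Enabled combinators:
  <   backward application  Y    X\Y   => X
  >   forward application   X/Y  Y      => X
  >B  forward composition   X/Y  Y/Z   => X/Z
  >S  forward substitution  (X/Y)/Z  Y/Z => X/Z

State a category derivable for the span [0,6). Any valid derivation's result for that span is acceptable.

[0,6] S   >
  [0,3] S/(NP\PP)   <
    [0,2] S   >
      [0,1] "map" : S/PP
      [1,2] "plan" : PP
    [2,3] "today" : (S/(NP\PP))\S
  [3,6] NP\PP   <
    [3,4] "chased" : S
    [4,6] (NP\PP)\S   <
      [4,5] "slowly" : NP
      [5,6] "park" : ((NP\PP)\S)\NP

S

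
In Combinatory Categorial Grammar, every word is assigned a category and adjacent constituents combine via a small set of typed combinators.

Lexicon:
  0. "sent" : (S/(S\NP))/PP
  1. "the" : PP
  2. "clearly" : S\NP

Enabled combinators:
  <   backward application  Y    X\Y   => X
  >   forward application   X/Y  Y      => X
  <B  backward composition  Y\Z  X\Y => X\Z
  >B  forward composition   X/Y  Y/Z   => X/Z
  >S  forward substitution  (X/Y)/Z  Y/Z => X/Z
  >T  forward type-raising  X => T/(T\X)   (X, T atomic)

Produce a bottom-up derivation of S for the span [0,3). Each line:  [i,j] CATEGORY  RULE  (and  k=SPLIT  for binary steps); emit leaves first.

[0,3] S   >
  [0,2] S/(S\NP)   >
    [0,1] "sent" : (S/(S\NP))/PP
    [1,2] "the" : PP
  [2,3] "clearly" : S\NP

[0,1] (S/(S\NP))/PP  lex  "sent"
[1,2] PP  lex  "the"
[0,2] S/(S\NP)  >  k=1
[2,3] S\NP  lex  "clearly"
[0,3] S  >  k=2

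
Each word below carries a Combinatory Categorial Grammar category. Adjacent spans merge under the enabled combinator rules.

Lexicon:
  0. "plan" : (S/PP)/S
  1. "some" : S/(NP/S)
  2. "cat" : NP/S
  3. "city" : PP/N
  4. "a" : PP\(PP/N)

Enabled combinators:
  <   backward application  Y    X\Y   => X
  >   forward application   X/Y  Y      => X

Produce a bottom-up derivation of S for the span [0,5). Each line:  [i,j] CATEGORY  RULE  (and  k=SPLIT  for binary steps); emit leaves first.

[0,1] (S/PP)/S  lex  "plan"
[1,2] S/(NP/S)  lex  "some"
[2,3] NP/S  lex  "cat"
[1,3] S  >  k=2
[0,3] S/PP  >  k=1
[3,4] PP/N  lex  "city"
[4,5] PP\(PP/N)  lex  "a"
[3,5] PP  <  k=4
[0,5] S  >  k=3

[0,5] S   >
  [0,3] S/PP   >
    [0,1] "plan" : (S/PP)/S
    [1,3] S   >
      [1,2] "some" : S/(NP/S)
      [2,3] "cat" : NP/S
  [3,5] PP   <
    [3,4] "city" : PP/N
    [4,5] "a" : PP\(PP/N)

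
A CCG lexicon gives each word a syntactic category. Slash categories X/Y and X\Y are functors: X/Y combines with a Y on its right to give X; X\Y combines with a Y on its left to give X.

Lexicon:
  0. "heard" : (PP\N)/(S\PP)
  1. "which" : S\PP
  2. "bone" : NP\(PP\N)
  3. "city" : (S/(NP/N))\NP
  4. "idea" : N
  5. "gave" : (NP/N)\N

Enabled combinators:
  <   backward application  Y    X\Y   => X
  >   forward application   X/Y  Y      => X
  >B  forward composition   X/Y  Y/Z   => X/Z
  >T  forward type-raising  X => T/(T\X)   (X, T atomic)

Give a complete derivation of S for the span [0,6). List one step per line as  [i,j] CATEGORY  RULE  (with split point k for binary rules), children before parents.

[0,6] S   >
  [0,4] S/(NP/N)   <
    [0,3] NP   <
      [0,2] PP\N   >
        [0,1] "heard" : (PP\N)/(S\PP)
        [1,2] "which" : S\PP
      [2,3] "bone" : NP\(PP\N)
    [3,4] "city" : (S/(NP/N))\NP
  [4,6] NP/N   <
    [4,5] "idea" : N
    [5,6] "gave" : (NP/N)\N

[0,1] (PP\N)/(S\PP)  lex  "heard"
[1,2] S\PP  lex  "which"
[0,2] PP\N  >  k=1
[2,3] NP\(PP\N)  lex  "bone"
[0,3] NP  <  k=2
[3,4] (S/(NP/N))\NP  lex  "city"
[0,4] S/(NP/N)  <  k=3
[4,5] N  lex  "idea"
[5,6] (NP/N)\N  lex  "gave"
[4,6] NP/N  <  k=5
[0,6] S  >  k=4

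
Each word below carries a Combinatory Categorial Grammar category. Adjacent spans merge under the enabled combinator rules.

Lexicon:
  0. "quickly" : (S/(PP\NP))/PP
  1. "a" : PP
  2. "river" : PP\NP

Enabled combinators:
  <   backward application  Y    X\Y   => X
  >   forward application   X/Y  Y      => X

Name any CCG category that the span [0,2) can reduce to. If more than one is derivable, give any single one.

S/(PP\NP)

[0,3] S   >
  [0,2] S/(PP\NP)   >
    [0,1] "quickly" : (S/(PP\NP))/PP
    [1,2] "a" : PP
  [2,3] "river" : PP\NP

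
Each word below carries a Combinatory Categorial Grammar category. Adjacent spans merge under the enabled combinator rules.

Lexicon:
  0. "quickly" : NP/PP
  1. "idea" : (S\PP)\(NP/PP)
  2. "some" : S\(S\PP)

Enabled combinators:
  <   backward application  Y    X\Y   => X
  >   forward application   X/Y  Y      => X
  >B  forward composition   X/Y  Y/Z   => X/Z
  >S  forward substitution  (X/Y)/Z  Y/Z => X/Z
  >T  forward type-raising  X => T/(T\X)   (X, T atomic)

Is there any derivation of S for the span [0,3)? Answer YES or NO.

[0,3] S   <
  [0,2] S\PP   <
    [0,1] "quickly" : NP/PP
    [1,2] "idea" : (S\PP)\(NP/PP)
  [2,3] "some" : S\(S\PP)

YES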